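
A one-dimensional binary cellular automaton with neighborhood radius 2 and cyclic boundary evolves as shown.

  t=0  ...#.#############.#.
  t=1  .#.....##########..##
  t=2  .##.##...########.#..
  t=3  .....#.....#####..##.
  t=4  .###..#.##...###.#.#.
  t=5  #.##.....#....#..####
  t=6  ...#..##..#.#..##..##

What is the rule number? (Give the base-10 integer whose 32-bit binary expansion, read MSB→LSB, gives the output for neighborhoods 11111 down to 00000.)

3493353219

  ##### -> #   bit 31 = 1  t=0,i=7
  ####. -> #   bit 30 = 1  t=0,i=16
  ###.# -> .   bit 29 = 0  t=0,i=17
  ###.. -> #   bit 28 = 1  t=1,i=16
  ##.## -> .   bit 27 = 0  t=2,i=3
  ##.#. -> .   bit 26 = 0  t=0,i=18
  ##..# -> .   bit 25 = 0  t=1,i=17
  ##... -> .   bit 24 = 0  t=2,i=6
  #.### -> .   bit 23 = 0  t=0,i=5
  #.##. -> .   bit 22 = 0  t=2,i=4
  #.#.# -> #   bit 21 = 1  t=4,i=17
  #.#.. -> #   bit 20 = 1  t=0,i=19
  #..## -> #   bit 19 = 1  t=1,i=18
  #..#. -> .   bit 18 = 0  t=4,i=5
  #...# -> .   bit 17 = 0  t=2,i=7
  #.... -> .   bit 16 = 0  t=0,i=0
  .#### -> .   bit 15 = 0  t=0,i=6
  .###. -> #   bit 14 = 1  t=4,i=2
  .##.# -> .   bit 13 = 0  t=1,i=20
  .##.. -> #   bit 12 = 1  t=2,i=5
  .#.## -> .   bit 11 = 0  t=0,i=4
  .#.#. -> #   bit 10 = 1  t=4,i=18
  .#..# -> #   bit 9 = 1  t=4,i=20
  .#... -> #   bit 8 = 1  t=0,i=20
  ..### -> .   bit 7 = 0  t=1,i=7
  ..##. -> .   bit 6 = 0  t=1,i=19
  ..#.# -> .   bit 5 = 0  t=0,i=3
  ..#.. -> .   bit 4 = 0  t=3,i=5
  ...## -> .   bit 3 = 0  t=1,i=6
  ...#. -> .   bit 2 = 0  t=0,i=2
  ....# -> #   bit 1 = 1  t=0,i=1
  ..... -> #   bit 0 = 1  t=1,i=4
  bits 11010000001110000101011100000011 = 3493353219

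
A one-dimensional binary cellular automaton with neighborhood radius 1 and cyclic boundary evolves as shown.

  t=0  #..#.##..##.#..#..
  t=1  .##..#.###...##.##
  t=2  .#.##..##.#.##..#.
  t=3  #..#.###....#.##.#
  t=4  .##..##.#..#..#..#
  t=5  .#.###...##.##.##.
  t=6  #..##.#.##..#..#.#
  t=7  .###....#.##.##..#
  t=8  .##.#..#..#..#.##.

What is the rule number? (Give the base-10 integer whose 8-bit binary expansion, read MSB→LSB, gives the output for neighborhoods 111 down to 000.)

  nb ###: next=#  (t=1,i=8, bit7=1)
  nb ##.: next=.  (t=0,i=6, bit6=0)
  nb #.#: next=.  (t=0,i=4, bit5=0)
  nb #..: next=#  (t=0,i=1, bit4=1)
  nb .##: next=#  (t=0,i=5, bit3=1)
  nb .#.: next=.  (t=0,i=0, bit2=0)
  nb ..#: next=#  (t=0,i=2, bit1=1)
  nb ...: next=.  (t=1,i=11, bit0=0)
  bits 10011010 = 154

154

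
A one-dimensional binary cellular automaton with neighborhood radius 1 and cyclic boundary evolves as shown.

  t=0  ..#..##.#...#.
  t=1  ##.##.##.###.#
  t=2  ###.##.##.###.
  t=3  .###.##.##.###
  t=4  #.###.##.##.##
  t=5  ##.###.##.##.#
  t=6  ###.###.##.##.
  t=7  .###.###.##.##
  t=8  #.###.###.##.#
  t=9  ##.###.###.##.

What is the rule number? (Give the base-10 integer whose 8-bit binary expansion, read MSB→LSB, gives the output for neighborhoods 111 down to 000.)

243

  ### -> #   bit 7 = 1  t=1,i=0
  ##. -> #   bit 6 = 1  t=0,i=6
  #.# -> #   bit 5 = 1  t=0,i=7
  #.. -> #   bit 4 = 1  t=0,i=3
  .## -> .   bit 3 = 0  t=0,i=5
  .#. -> .   bit 2 = 0  t=0,i=2
  ..# -> #   bit 1 = 1  t=0,i=1
  ... -> #   bit 0 = 1  t=0,i=0
  bits 11110011 = 243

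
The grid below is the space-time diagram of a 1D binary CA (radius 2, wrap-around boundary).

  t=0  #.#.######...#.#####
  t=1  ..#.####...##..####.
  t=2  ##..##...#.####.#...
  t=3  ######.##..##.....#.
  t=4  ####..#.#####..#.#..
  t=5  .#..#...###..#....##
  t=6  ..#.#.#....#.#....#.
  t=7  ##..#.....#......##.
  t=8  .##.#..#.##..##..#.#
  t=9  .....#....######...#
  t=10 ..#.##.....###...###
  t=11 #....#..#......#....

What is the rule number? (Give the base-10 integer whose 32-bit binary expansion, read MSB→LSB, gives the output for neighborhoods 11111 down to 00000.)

2326434389

  [31] ##### => #  t=0,i=6
  [30] ####. => .  t=0,i=8
  [29] ###.# => .  t=0,i=0
  [28] ###.. => .  t=0,i=9
  [27] ##.## => #  t=3,i=6
  [26] ##.#. => .  t=0,i=1
  [25] ##..# => #  t=1,i=13
  [24] ##... => .  t=0,i=10
  [23] #.### => #  t=0,i=4
  [22] #.##. => .  t=3,i=7
  [21] #.#.# => #  t=0,i=2
  [20] #.#.. => .  t=2,i=16
  [19] #..## => #  t=1,i=14
  [18] #..#. => .  t=4,i=5
  [17] #...# => #  t=0,i=11
  [16] #.... => .  t=3,i=14
  [15] .#### => #  t=0,i=5
  [14] .###. => .  t=5,i=9
  [13] .##.# => .  t=5,i=19
  [12] .##.. => #  t=1,i=12
  [11] .#.## => .  t=0,i=3
  [10] .#.#. => .  t=4,i=16
  [9] .#..# => #  t=4,i=18
  [8] .#... => .  t=2,i=17
  [7] ..### => .  t=1,i=15
  [6] ..##. => #  t=1,i=11
  [5] ..#.# => .  t=0,i=13
  [4] ..#.. => #  t=5,i=4
  [3] ...## => .  t=1,i=10
  [2] ...#. => #  t=0,i=12
  [1] ....# => .  t=3,i=16
  [0] ..... => #  t=3,i=15
  bits 10001010101010101001001001010101 = 2326434389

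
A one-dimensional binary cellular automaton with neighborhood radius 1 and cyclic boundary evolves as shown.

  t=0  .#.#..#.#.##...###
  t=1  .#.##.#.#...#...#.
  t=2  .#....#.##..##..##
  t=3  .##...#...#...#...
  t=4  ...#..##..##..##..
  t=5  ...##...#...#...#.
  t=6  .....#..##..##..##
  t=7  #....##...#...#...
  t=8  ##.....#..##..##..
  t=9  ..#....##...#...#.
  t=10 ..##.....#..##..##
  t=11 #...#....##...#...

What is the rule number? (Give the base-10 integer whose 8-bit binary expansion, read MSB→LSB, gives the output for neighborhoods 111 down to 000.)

148

  [7] ### => #  t=0,i=16
  [6] ##. => .  t=0,i=11
  [5] #.# => .  t=0,i=0
  [4] #.. => #  t=0,i=4
  [3] .## => .  t=0,i=10
  [2] .#. => #  t=0,i=1
  [1] ..# => .  t=0,i=5
  [0] ... => .  t=0,i=13
  bits 10010100 = 148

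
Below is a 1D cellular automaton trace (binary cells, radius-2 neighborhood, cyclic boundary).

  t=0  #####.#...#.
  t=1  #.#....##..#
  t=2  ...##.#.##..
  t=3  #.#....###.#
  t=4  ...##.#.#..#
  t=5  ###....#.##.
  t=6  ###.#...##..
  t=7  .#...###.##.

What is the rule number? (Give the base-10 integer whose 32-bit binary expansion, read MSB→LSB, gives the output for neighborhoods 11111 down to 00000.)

2462539529

  #####|#  b31=1 t=0,i=2
  ####.|.  b30=0 t=0,i=3
  ###.#|.  b29=0 t=0,i=4
  ###..|#  b28=1 t=5,i=2
  ##.##|.  b27=0 t=3,i=10
  ##.#.|.  b26=0 t=0,i=5
  ##..#|#  b25=1 t=1,i=9
  ##...|.  b24=0 t=2,i=10
  #.###|#  b23=1 t=0,i=0
  #.##.|#  b22=1 t=2,i=8
  #.#.#|.  b21=0 t=2,i=6
  #.#..|.  b20=0 t=0,i=6
  #..##|.  b19=0 t=1,i=10
  #..#.|#  b18=1 t=4,i=10
  #...#|#  b17=1 t=0,i=8
  #....|#  b16=1 t=1,i=4
  .####|.  b15=0 t=0,i=1
  .###.|#  b14=1 t=3,i=8
  .##.#|.  b13=0 t=1,i=0
  .##..|#  b12=1 t=1,i=8
  .#.##|#  b11=1 t=0,i=11
  .#.#.|#  b10=1 t=4,i=7
  .#..#|#  b9=1 t=4,i=9
  .#...|#  b8=1 t=0,i=7
  ..###|.  b7=0 t=3,i=7
  ..##.|.  b6=0 t=1,i=7
  ..#.#|.  b5=0 t=0,i=10
  ..#..|.  b4=0 t=4,i=11
  ...##|#  b3=1 t=1,i=6
  ...#.|.  b2=0 t=0,i=9
  ....#|.  b1=0 t=1,i=5
  .....|#  b0=1 t=2,i=0
  bits 10010010110001110101111100001001 = 2462539529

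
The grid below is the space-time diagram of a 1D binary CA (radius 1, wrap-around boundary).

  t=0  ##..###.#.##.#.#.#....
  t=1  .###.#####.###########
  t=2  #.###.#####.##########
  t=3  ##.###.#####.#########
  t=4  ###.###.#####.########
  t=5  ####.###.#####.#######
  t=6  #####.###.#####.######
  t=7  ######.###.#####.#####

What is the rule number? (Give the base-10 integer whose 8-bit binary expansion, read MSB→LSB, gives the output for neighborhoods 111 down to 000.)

  nb ###: next=#  (t=0,i=5, bit7=1)
  nb ##.: next=#  (t=0,i=1, bit6=1)
  nb #.#: next=#  (t=0,i=7, bit5=1)
  nb #..: next=#  (t=0,i=2, bit4=1)
  nb .##: next=.  (t=0,i=0, bit3=0)
  nb .#.: next=#  (t=0,i=8, bit2=1)
  nb ..#: next=#  (t=0,i=3, bit1=1)
  nb ...: next=#  (t=0,i=19, bit0=1)
  bits 11110111 = 247

247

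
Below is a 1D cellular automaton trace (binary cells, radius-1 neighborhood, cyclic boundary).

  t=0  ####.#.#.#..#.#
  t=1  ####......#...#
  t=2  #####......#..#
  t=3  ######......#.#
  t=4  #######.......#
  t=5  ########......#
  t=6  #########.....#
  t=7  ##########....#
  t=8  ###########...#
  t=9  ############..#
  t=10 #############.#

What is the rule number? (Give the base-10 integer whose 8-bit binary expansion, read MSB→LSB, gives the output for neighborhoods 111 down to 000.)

216

  nb ###: next=#  (t=0,i=0, bit7=1)
  nb ##.: next=#  (t=0,i=3, bit6=1)
  nb #.#: next=.  (t=0,i=4, bit5=0)
  nb #..: next=#  (t=0,i=10, bit4=1)
  nb .##: next=#  (t=0,i=14, bit3=1)
  nb .#.: next=.  (t=0,i=5, bit2=0)
  nb ..#: next=.  (t=0,i=11, bit1=0)
  nb ...: next=.  (t=1,i=5, bit0=0)
  bits 11011000 = 216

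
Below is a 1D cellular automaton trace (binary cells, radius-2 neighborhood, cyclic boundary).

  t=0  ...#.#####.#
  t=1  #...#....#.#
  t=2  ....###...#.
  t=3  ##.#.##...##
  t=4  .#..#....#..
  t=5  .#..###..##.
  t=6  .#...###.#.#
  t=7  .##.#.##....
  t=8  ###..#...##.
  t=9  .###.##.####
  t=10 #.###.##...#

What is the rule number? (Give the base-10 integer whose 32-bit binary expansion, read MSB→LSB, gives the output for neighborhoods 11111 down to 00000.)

974219609

  ##### -> .   bit 31 = 0  t=0,i=7
  ####. -> .   bit 30 = 0  t=0,i=8
  ###.# -> #   bit 29 = 1  t=0,i=9
  ###.. -> #   bit 28 = 1  t=2,i=6
  ##.## -> #   bit 27 = 1  t=8,i=11
  ##.#. -> .   bit 26 = 0  t=0,i=10
  ##..# -> #   bit 25 = 1  t=5,i=7
  ##... -> .   bit 24 = 0  t=1,i=1
  #.### -> .   bit 23 = 0  t=0,i=5
  #.##. -> .   bit 22 = 0  t=1,i=11
  #.#.# -> .   bit 21 = 0  t=3,i=3
  #.#.. -> #   bit 20 = 1  t=0,i=11
  #..## -> .   bit 19 = 0  t=5,i=3
  #..#. -> .   bit 18 = 0  t=4,i=3
  #...# -> .   bit 17 = 0  t=0,i=1
  #.... -> #   bit 16 = 1  t=1,i=6
  .#### -> .   bit 15 = 0  t=0,i=6
  .###. -> #   bit 14 = 1  t=2,i=5
  .##.# -> #   bit 13 = 1  t=7,i=2
  .##.. -> .   bit 12 = 0  t=1,i=0
  .#.## -> #   bit 11 = 1  t=0,i=4
  .#.#. -> .   bit 10 = 0  t=6,i=0
  .#..# -> .   bit 9 = 0  t=4,i=2
  .#... -> #   bit 8 = 1  t=0,i=0
  ..### -> .   bit 7 = 0  t=2,i=4
  ..##. -> #   bit 6 = 1  t=5,i=9
  ..#.# -> .   bit 5 = 0  t=0,i=3
  ..#.. -> #   bit 4 = 1  t=1,i=4
  ...## -> #   bit 3 = 1  t=2,i=3
  ...#. -> .   bit 2 = 0  t=0,i=2
  ....# -> .   bit 1 = 0  t=1,i=7
  ..... -> #   bit 0 = 1  t=2,i=1
  bits 00111010000100010110100101011001 = 974219609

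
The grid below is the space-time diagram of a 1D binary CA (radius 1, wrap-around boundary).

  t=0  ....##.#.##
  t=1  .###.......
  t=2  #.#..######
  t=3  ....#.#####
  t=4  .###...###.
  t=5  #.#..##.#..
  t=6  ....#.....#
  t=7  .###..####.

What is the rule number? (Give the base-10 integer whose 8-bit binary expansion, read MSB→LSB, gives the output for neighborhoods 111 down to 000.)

  ### -> #   bit 7 = 1  t=1,i=2
  ##. -> .   bit 6 = 0  t=0,i=5
  #.# -> .   bit 5 = 0  t=0,i=6
  #.. -> .   bit 4 = 0  t=0,i=0
  .## -> .   bit 3 = 0  t=0,i=4
  .#. -> .   bit 2 = 0  t=0,i=7
  ..# -> #   bit 1 = 1  t=0,i=3
  ... -> #   bit 0 = 1  t=0,i=1
  bits 10000011 = 131

131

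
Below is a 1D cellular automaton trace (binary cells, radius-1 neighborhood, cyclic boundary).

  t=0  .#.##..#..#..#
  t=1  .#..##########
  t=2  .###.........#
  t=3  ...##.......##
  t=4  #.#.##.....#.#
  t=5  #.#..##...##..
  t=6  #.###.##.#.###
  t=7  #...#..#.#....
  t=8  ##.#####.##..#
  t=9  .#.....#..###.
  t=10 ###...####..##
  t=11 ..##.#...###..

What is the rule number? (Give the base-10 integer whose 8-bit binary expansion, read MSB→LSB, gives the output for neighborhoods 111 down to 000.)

86

  [7] ### => .  t=1,i=5
  [6] ##. => #  t=0,i=4
  [5] #.# => .  t=0,i=0
  [4] #.. => #  t=0,i=5
  [3] .## => .  t=0,i=3
  [2] .#. => #  t=0,i=1
  [1] ..# => #  t=0,i=6
  [0] ... => .  t=2,i=5
  bits 01010110 = 86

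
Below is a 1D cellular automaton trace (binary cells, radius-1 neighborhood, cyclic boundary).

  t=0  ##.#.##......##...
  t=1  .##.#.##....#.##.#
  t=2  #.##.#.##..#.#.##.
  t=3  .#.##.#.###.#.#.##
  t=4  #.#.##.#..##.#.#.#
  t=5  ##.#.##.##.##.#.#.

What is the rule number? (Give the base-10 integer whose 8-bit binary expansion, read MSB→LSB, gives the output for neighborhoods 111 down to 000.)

  [7] ### => .  t=3,i=9
  [6] ##. => #  t=0,i=1
  [5] #.# => #  t=0,i=2
  [4] #.. => #  t=0,i=7
  [3] .## => .  t=0,i=0
  [2] .#. => .  t=0,i=3
  [1] ..# => #  t=0,i=12
  [0] ... => .  t=0,i=8
  bits 01110010 = 114

114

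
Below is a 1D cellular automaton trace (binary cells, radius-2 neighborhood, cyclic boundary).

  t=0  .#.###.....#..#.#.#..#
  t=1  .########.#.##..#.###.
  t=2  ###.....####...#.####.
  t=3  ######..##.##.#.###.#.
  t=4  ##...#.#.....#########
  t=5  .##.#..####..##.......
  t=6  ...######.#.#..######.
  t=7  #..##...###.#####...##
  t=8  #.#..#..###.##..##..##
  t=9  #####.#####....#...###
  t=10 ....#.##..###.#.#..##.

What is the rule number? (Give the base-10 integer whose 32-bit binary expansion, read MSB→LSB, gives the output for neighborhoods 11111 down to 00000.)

901630853

  nb #####: next=.  (t=1,i=3, bit31=0)
  nb ####.: next=.  (t=1,i=7, bit30=0)
  nb ###.#: next=#  (t=1,i=8, bit29=1)
  nb ###..: next=#  (t=0,i=5, bit28=1)
  nb ##.##: next=.  (t=2,i=21, bit27=0)
  nb ##.#.: next=#  (t=1,i=9, bit26=1)
  nb ##..#: next=.  (t=1,i=14, bit25=0)
  nb ##...: next=#  (t=0,i=6, bit24=1)
  nb #.###: next=#  (t=0,i=3, bit23=1)
  nb #.##.: next=.  (t=1,i=12, bit22=0)
  nb #.#.#: next=#  (t=0,i=1, bit21=1)
  nb #.#..: next=#  (t=0,i=18, bit20=1)
  nb #..##: next=#  (t=1,i=0, bit19=1)
  nb #..#.: next=#  (t=0,i=13, bit18=1)
  nb #...#: next=.  (t=2,i=13, bit17=0)
  nb #....: next=#  (t=0,i=7, bit16=1)
  nb .####: next=#  (t=1,i=2, bit15=1)
  nb .###.: next=#  (t=0,i=4, bit14=1)
  nb .##.#: next=.  (t=3,i=9, bit13=0)
  nb .##..: next=.  (t=1,i=13, bit12=0)
  nb .#.##: next=#  (t=0,i=2, bit11=1)
  nb .#.#.: next=.  (t=0,i=0, bit10=0)
  nb .#..#: next=#  (t=0,i=12, bit9=1)
  nb .#...: next=#  (t=4,i=8, bit8=1)
  nb ..###: next=#  (t=1,i=1, bit7=1)
  nb ..##.: next=.  (t=3,i=8, bit6=0)
  nb ..#.#: next=.  (t=0,i=14, bit5=0)
  nb ..#..: next=.  (t=0,i=11, bit4=0)
  nb ...##: next=.  (t=2,i=7, bit3=0)
  nb ...#.: next=#  (t=0,i=10, bit2=1)
  nb ....#: next=.  (t=0,i=9, bit1=0)
  nb .....: next=#  (t=0,i=8, bit0=1)
  bits 00110101101111011100101110000101 = 901630853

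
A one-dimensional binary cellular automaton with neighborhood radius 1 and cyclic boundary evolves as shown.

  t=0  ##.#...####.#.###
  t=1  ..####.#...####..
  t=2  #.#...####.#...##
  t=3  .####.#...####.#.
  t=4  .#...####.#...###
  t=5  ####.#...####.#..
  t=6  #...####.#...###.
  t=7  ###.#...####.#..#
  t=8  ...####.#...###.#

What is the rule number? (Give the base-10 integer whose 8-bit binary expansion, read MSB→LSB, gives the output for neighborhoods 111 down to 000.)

61

  ###|.  b7=0 t=0,i=0
  ##.|.  b6=0 t=0,i=1
  #.#|#  b5=1 t=0,i=2
  #..|#  b4=1 t=0,i=4
  .##|#  b3=1 t=0,i=7
  .#.|#  b2=1 t=0,i=3
  ..#|.  b1=0 t=0,i=6
  ...|#  b0=1 t=0,i=5
  bits 00111101 = 61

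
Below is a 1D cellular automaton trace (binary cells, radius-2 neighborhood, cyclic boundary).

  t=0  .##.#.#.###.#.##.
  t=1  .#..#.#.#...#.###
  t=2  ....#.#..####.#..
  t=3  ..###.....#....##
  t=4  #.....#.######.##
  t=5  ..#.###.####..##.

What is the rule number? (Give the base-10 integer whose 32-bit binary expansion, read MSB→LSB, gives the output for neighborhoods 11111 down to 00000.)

  nb #####: next=#  (t=4,i=10, bit31=1)
  nb ####.: next=.  (t=2,i=11, bit30=0)
  nb ###.#: next=.  (t=0,i=10, bit29=0)
  nb ###..: next=.  (t=3,i=4, bit28=0)
  nb ##.##: next=#  (t=4,i=14, bit27=1)
  nb ##.#.: next=.  (t=0,i=3, bit26=0)
  nb ##..#: next=#  (t=0,i=16, bit25=1)
  nb ##...: next=.  (t=3,i=5, bit24=0)
  nb #.###: next=#  (t=0,i=8, bit23=1)
  nb #.##.: next=#  (t=0,i=14, bit22=1)
  nb #.#.#: next=#  (t=0,i=4, bit21=1)
  nb #.#..: next=.  (t=1,i=1, bit20=0)
  nb #..##: next=.  (t=0,i=0, bit19=0)
  nb #..#.: next=.  (t=1,i=3, bit18=0)
  nb #...#: next=#  (t=1,i=10, bit17=1)
  nb #....: next=#  (t=2,i=16, bit16=1)
  nb .####: next=#  (t=2,i=10, bit15=1)
  nb .###.: next=.  (t=0,i=9, bit14=0)
  nb .##.#: next=.  (t=0,i=2, bit13=0)
  nb .##..: next=#  (t=0,i=15, bit12=1)
  nb .#.##: next=.  (t=0,i=7, bit11=0)
  nb .#.#.: next=.  (t=0,i=5, bit10=0)
  nb .#..#: next=.  (t=1,i=2, bit9=0)
  nb .#...: next=#  (t=1,i=9, bit8=1)
  nb ..###: next=.  (t=2,i=9, bit7=0)
  nb ..##.: next=#  (t=0,i=1, bit6=1)
  nb ..#.#: next=#  (t=1,i=4, bit5=1)
  nb ..#..: next=#  (t=3,i=10, bit4=1)
  nb ...##: next=.  (t=3,i=14, bit3=0)
  nb ...#.: next=#  (t=1,i=11, bit2=1)
  nb ....#: next=#  (t=2,i=2, bit1=1)
  nb .....: next=.  (t=2,i=0, bit0=0)
  bits 10001010111000111001000101110110 = 2330169718

2330169718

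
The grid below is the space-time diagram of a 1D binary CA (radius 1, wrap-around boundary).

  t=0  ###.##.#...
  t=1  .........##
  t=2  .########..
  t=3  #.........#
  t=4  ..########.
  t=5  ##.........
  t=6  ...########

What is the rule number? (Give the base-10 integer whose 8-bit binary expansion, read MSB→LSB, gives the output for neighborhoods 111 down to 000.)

  [7] ### => .  t=0,i=1
  [6] ##. => .  t=0,i=2
  [5] #.# => .  t=0,i=3
  [4] #.. => .  t=0,i=8
  [3] .## => .  t=0,i=0
  [2] .#. => .  t=0,i=7
  [1] ..# => #  t=0,i=10
  [0] ... => #  t=0,i=9
  bits 00000011 = 3

3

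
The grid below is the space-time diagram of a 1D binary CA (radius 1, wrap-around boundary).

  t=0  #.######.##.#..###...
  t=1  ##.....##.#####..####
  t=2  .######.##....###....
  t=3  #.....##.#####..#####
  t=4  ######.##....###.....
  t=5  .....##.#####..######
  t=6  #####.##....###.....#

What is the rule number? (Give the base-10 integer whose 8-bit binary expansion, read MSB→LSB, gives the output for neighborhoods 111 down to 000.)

  ###|.  b7=0 t=0,i=3
  ##.|#  b6=1 t=0,i=7
  #.#|#  b5=1 t=0,i=1
  #..|#  b4=1 t=0,i=13
  .##|.  b3=0 t=0,i=2
  .#.|#  b2=1 t=0,i=0
  ..#|#  b1=1 t=0,i=14
  ...|#  b0=1 t=0,i=19
  bits 01110111 = 119

119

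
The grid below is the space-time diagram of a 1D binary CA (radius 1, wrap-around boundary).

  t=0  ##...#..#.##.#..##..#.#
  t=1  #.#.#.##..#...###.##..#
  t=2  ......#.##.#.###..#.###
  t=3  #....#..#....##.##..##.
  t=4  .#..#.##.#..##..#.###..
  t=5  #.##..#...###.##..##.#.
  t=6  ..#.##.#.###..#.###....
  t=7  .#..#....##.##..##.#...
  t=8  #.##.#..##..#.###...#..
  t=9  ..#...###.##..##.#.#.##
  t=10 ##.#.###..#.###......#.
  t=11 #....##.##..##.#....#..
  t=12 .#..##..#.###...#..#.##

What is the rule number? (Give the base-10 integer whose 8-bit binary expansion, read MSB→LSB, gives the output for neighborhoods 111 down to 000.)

  ###|#  b7=1 t=0,i=0
  ##.|.  b6=0 t=0,i=1
  #.#|.  b5=0 t=0,i=9
  #..|#  b4=1 t=0,i=2
  .##|#  b3=1 t=0,i=10
  .#.|.  b2=0 t=0,i=5
  ..#|#  b1=1 t=0,i=4
  ...|.  b0=0 t=0,i=3
  bits 10011010 = 154

154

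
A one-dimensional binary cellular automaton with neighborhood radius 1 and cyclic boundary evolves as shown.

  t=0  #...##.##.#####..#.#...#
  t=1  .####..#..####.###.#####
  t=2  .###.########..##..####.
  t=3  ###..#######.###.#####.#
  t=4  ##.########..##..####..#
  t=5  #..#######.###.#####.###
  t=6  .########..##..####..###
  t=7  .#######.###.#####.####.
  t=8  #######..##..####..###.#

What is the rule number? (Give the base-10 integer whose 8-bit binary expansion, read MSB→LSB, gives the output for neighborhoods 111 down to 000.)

159

  [7] ### => #  t=0,i=11
  [6] ##. => .  t=0,i=0
  [5] #.# => .  t=0,i=6
  [4] #.. => #  t=0,i=1
  [3] .## => #  t=0,i=4
  [2] .#. => #  t=0,i=17
  [1] ..# => #  t=0,i=3
  [0] ... => #  t=0,i=2
  bits 10011111 = 159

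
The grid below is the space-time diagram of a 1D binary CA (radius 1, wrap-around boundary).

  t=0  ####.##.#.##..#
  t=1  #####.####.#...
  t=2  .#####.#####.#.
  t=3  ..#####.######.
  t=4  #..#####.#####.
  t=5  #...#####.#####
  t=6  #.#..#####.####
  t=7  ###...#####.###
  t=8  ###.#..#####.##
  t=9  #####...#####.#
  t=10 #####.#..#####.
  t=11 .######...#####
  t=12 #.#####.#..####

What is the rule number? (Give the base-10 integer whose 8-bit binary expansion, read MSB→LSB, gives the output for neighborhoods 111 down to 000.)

  [7] ### => #  t=0,i=0
  [6] ##. => #  t=0,i=3
  [5] #.# => #  t=0,i=4
  [4] #.. => .  t=0,i=12
  [3] .## => .  t=0,i=5
  [2] .#. => #  t=0,i=8
  [1] ..# => .  t=0,i=13
  [0] ... => #  t=1,i=13
  bits 11100101 = 229

229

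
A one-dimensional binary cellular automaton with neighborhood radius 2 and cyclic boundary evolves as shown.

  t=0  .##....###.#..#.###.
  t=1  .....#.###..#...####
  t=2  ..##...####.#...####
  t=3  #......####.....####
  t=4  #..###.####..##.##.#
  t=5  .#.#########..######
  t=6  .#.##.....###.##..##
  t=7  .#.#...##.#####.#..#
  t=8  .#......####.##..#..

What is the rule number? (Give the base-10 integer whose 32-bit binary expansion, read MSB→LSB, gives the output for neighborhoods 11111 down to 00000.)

  ##### -> .   bit 31 = 0  t=3,i=18
  ####. -> #   bit 30 = 1  t=1,i=18
  ###.# -> #   bit 29 = 1  t=0,i=9
  ###.. -> #   bit 28 = 1  t=0,i=18
  ##.## -> #   bit 27 = 1  t=4,i=6
  ##.#. -> .   bit 26 = 0  t=0,i=10
  ##..# -> #   bit 25 = 1  t=0,i=19
  ##... -> .   bit 24 = 0  t=0,i=3
  #.### -> #   bit 23 = 1  t=0,i=16
  #.##. -> #   bit 22 = 1  t=4,i=16
  #.#.# -> #   bit 21 = 1  t=5,i=1
  #.#.. -> .   bit 20 = 0  t=0,i=11
  #..## -> .   bit 19 = 0  t=0,i=0
  #..#. -> .   bit 18 = 0  t=0,i=13
  #...# -> .   bit 17 = 0  t=1,i=14
  #.... -> .   bit 16 = 0  t=0,i=4
  .#### -> #   bit 15 = 1  t=1,i=17
  .###. -> #   bit 14 = 1  t=0,i=8
  .##.# -> #   bit 13 = 1  t=4,i=14
  .##.. -> .   bit 12 = 0  t=0,i=2
  .#.## -> .   bit 11 = 0  t=0,i=15
  .#.#. -> .   bit 10 = 0  t=7,i=0
  .#..# -> #   bit 9 = 1  t=0,i=12
  .#... -> .   bit 8 = 0  t=1,i=13
  ..### -> #   bit 7 = 1  t=0,i=7
  ..##. -> .   bit 6 = 0  t=0,i=1
  ..#.# -> .   bit 5 = 0  t=0,i=14
  ..#.. -> #   bit 4 = 1  t=1,i=12
  ...## -> .   bit 3 = 0  t=0,i=6
  ...#. -> .   bit 2 = 0  t=1,i=4
  ....# -> #   bit 1 = 1  t=0,i=5
  ..... -> #   bit 0 = 1  t=1,i=2
  bits 01111010111000001110001010010011 = 2061558419

2061558419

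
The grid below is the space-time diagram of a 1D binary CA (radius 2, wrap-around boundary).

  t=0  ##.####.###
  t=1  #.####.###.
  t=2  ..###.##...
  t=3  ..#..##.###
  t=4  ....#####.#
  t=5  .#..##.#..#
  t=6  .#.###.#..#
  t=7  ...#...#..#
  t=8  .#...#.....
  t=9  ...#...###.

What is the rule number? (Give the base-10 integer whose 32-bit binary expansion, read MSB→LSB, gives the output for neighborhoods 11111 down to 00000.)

  ##### -> .   bit 31 = 0  t=0,i=10
  ####. -> #   bit 30 = 1  t=0,i=0
  ###.# -> .   bit 29 = 0  t=0,i=1
  ###.. -> #   bit 28 = 1  t=3,i=10
  ##.## -> #   bit 27 = 1  t=0,i=2
  ##.#. -> .   bit 26 = 0  t=1,i=10
  ##..# -> .   bit 25 = 0  t=3,i=0
  ##... -> #   bit 24 = 1  t=2,i=8
  #.### -> #   bit 23 = 1  t=0,i=3
  #.##. -> #   bit 22 = 1  t=2,i=6
  #.#.# -> .   bit 21 = 0  t=1,i=0
  #.#.. -> #   bit 20 = 1  t=4,i=10
  #..## -> #   bit 19 = 1  t=3,i=4
  #..#. -> .   bit 18 = 0  t=3,i=1
  #...# -> #   bit 17 = 1  t=7,i=1
  #.... -> #   bit 16 = 1  t=2,i=9
  .#### -> #   bit 15 = 1  t=0,i=4
  .###. -> .   bit 14 = 0  t=1,i=8
  .##.# -> #   bit 13 = 1  t=3,i=6
  .##.. -> .   bit 12 = 0  t=2,i=7
  .#.## -> .   bit 11 = 0  t=1,i=1
  .#.#. -> .   bit 10 = 0  t=5,i=0
  .#..# -> .   bit 9 = 0  t=3,i=3
  .#... -> .   bit 8 = 0  t=4,i=0
  ..### -> #   bit 7 = 1  t=2,i=2
  ..##. -> #   bit 6 = 1  t=3,i=5
  ..#.# -> #   bit 5 = 1  t=5,i=10
  ..#.. -> .   bit 4 = 0  t=3,i=2
  ...## -> .   bit 3 = 0  t=2,i=1
  ...#. -> .   bit 2 = 0  t=7,i=2
  ....# -> .   bit 1 = 0  t=2,i=0
  ..... -> #   bit 0 = 1  t=2,i=10
  bits 01011001110110111010000011100001 = 1507565793

1507565793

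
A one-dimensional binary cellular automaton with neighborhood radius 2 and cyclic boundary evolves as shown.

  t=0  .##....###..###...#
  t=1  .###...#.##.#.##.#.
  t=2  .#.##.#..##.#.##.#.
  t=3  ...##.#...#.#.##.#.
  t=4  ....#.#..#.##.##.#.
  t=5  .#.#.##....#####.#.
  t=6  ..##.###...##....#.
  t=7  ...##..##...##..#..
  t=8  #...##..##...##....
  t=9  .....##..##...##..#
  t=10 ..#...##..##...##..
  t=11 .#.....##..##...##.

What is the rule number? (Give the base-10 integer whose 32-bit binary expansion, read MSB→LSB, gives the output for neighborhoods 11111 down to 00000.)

460371077

  [31] ##### => .  t=5,i=13
  [30] ####. => .  t=5,i=14
  [29] ###.# => .  t=5,i=15
  [28] ###.. => #  t=0,i=9
  [27] ##.## => #  t=4,i=13
  [26] ##.#. => .  t=1,i=11
  [25] ##..# => #  t=0,i=10
  [24] ##... => #  t=0,i=3
  [23] #.### => .  t=6,i=5
  [22] #.##. => #  t=0,i=1
  [21] #.#.# => #  t=1,i=12
  [20] #.#.. => #  t=1,i=17
  [19] #..## => .  t=0,i=11
  [18] #..#. => .  t=2,i=0
  [17] #...# => .  t=0,i=16
  [16] #.... => .  t=0,i=4
  [15] .#### => #  t=5,i=12
  [14] .###. => .  t=0,i=8
  [13] .##.# => #  t=1,i=10
  [12] .##.. => #  t=0,i=2
  [11] .#.## => .  t=0,i=0
  [10] .#.#. => #  t=3,i=11
  [9] .#..# => .  t=1,i=18
  [8] .#... => .  t=3,i=7
  [7] ..### => #  t=0,i=7
  [6] ..##. => .  t=2,i=9
  [5] ..#.# => .  t=0,i=18
  [4] ..#.. => .  t=6,i=17
  [3] ...## => .  t=0,i=6
  [2] ...#. => #  t=0,i=17
  [1] ....# => .  t=0,i=5
  [0] ..... => #  t=4,i=1
  bits 00011011011100001011010010000101 = 460371077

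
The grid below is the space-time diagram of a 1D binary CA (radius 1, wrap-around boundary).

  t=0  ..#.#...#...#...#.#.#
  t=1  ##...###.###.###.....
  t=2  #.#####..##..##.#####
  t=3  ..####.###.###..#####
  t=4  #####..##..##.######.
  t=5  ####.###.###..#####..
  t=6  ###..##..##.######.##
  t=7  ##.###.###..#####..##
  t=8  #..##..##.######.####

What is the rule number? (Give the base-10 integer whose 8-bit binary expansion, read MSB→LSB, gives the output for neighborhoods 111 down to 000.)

  ### -> #   bit 7 = 1  t=1,i=6
  ##. -> .   bit 6 = 0  t=1,i=1
  #.# -> .   bit 5 = 0  t=0,i=3
  #.. -> #   bit 4 = 1  t=0,i=0
  .## -> #   bit 3 = 1  t=1,i=0
  .#. -> .   bit 2 = 0  t=0,i=2
  ..# -> #   bit 1 = 1  t=0,i=1
  ... -> #   bit 0 = 1  t=0,i=6
  bits 10011011 = 155

155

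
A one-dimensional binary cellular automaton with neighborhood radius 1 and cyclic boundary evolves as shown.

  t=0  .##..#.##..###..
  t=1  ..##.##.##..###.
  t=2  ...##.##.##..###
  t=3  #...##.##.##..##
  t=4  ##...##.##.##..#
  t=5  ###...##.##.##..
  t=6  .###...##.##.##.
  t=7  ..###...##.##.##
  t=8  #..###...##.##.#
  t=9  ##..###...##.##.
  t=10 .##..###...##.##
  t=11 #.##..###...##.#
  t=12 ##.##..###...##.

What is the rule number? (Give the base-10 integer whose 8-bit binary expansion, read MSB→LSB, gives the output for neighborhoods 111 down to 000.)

244

  ###|#  b7=1 t=0,i=12
  ##.|#  b6=1 t=0,i=2
  #.#|#  b5=1 t=0,i=6
  #..|#  b4=1 t=0,i=3
  .##|.  b3=0 t=0,i=1
  .#.|#  b2=1 t=0,i=5
  ..#|.  b1=0 t=0,i=0
  ...|.  b0=0 t=0,i=15
  bits 11110100 = 244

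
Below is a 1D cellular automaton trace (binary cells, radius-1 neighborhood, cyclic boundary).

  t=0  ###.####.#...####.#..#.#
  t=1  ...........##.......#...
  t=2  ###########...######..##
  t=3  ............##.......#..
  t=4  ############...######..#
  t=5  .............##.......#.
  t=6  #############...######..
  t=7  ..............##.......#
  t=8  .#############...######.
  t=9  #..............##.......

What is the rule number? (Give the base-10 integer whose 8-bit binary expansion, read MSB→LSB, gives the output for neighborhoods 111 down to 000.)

3

  ###|.  b7=0 t=0,i=0
  ##.|.  b6=0 t=0,i=2
  #.#|.  b5=0 t=0,i=3
  #..|.  b4=0 t=0,i=10
  .##|.  b3=0 t=0,i=4
  .#.|.  b2=0 t=0,i=9
  ..#|#  b1=1 t=0,i=12
  ...|#  b0=1 t=0,i=11
  bits 00000011 = 3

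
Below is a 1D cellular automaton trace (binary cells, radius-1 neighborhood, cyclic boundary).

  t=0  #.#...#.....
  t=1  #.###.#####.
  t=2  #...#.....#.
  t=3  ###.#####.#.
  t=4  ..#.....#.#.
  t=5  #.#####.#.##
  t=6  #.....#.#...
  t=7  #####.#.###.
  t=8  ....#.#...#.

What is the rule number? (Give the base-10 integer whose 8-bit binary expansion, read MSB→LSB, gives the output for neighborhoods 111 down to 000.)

85

  nb ###: next=.  (t=1,i=3, bit7=0)
  nb ##.: next=#  (t=1,i=4, bit6=1)
  nb #.#: next=.  (t=0,i=1, bit5=0)
  nb #..: next=#  (t=0,i=3, bit4=1)
  nb .##: next=.  (t=1,i=2, bit3=0)
  nb .#.: next=#  (t=0,i=0, bit2=1)
  nb ..#: next=.  (t=0,i=5, bit1=0)
  nb ...: next=#  (t=0,i=4, bit0=1)
  bits 01010101 = 85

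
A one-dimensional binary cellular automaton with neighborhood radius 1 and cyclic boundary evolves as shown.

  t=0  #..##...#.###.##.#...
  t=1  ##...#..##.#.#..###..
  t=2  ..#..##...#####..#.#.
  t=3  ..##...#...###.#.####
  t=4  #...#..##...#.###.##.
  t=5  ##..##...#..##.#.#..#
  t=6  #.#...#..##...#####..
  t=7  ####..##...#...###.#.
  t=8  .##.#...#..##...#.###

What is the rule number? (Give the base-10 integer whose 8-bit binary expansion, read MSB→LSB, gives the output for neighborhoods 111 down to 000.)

180

  nb ###: next=#  (t=0,i=11, bit7=1)
  nb ##.: next=.  (t=0,i=4, bit6=0)
  nb #.#: next=#  (t=0,i=9, bit5=1)
  nb #..: next=#  (t=0,i=1, bit4=1)
  nb .##: next=.  (t=0,i=3, bit3=0)
  nb .#.: next=#  (t=0,i=0, bit2=1)
  nb ..#: next=.  (t=0,i=2, bit1=0)
  nb ...: next=.  (t=0,i=6, bit0=0)
  bits 10110100 = 180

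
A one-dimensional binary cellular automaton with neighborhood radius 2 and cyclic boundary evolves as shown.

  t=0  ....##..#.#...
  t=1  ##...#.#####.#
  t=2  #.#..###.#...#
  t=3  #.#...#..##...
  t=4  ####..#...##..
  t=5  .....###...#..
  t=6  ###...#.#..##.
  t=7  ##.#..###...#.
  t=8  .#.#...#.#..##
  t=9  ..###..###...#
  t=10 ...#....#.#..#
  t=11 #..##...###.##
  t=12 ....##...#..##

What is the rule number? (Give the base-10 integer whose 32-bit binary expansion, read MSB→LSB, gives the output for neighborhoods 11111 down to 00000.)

2173992241

  ##### -> #   bit 31 = 1  t=1,i=9
  ####. -> .   bit 30 = 0  t=1,i=10
  ###.# -> .   bit 29 = 0  t=1,i=11
  ###.. -> .   bit 28 = 0  t=1,i=1
  ##.## -> .   bit 27 = 0  t=1,i=12
  ##.#. -> .   bit 26 = 0  t=2,i=1
  ##..# -> .   bit 25 = 0  t=0,i=6
  ##... -> #   bit 24 = 1  t=1,i=2
  #.### -> #   bit 23 = 1  t=1,i=7
  #.##. -> .   bit 22 = 0  t=7,i=0
  #.#.# -> .   bit 21 = 0  t=8,i=1
  #.#.. -> #   bit 20 = 1  t=0,i=10
  #..## -> .   bit 19 = 0  t=2,i=4
  #..#. -> #   bit 18 = 1  t=0,i=7
  #...# -> .   bit 17 = 0  t=1,i=3
  #.... -> .   bit 16 = 0  t=0,i=12
  .#### -> .   bit 15 = 0  t=1,i=8
  .###. -> #   bit 14 = 1  t=1,i=0
  .##.# -> #   bit 13 = 1  t=2,i=0
  .##.. -> #   bit 12 = 1  t=0,i=5
  .#.## -> #   bit 11 = 1  t=1,i=6
  .#.#. -> #   bit 10 = 1  t=0,i=9
  .#..# -> .   bit 9 = 0  t=2,i=3
  .#... -> #   bit 8 = 1  t=0,i=11
  ..### -> .   bit 7 = 0  t=2,i=5
  ..##. -> .   bit 6 = 0  t=0,i=4
  ..#.# -> #   bit 5 = 1  t=0,i=8
  ..#.. -> #   bit 4 = 1  t=3,i=6
  ...## -> .   bit 3 = 0  t=0,i=3
  ...#. -> .   bit 2 = 0  t=1,i=4
  ....# -> .   bit 1 = 0  t=0,i=2
  ..... -> #   bit 0 = 1  t=0,i=0
  bits 10000001100101000111110100110001 = 2173992241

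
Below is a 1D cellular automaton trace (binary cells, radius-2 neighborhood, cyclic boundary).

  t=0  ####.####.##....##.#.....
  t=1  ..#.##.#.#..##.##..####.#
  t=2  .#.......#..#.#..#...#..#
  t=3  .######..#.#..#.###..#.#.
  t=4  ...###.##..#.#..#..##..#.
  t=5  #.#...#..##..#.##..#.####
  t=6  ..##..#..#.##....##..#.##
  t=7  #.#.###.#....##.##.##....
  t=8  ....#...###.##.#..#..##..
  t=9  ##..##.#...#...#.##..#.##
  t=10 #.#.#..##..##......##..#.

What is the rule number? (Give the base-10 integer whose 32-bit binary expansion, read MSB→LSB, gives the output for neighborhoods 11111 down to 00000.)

3415540057

  ##### -> #   bit 31 = 1  t=3,i=3
  ####. -> #   bit 30 = 1  t=0,i=2
  ###.# -> .   bit 29 = 0  t=0,i=3
  ###.. -> .   bit 28 = 0  t=3,i=6
  ##.## -> #   bit 27 = 1  t=0,i=4
  ##.#. -> .   bit 26 = 0  t=0,i=18
  ##..# -> #   bit 25 = 1  t=1,i=17
  ##... -> #   bit 24 = 1  t=0,i=12
  #.### -> #   bit 23 = 1  t=0,i=5
  #.##. -> .   bit 22 = 0  t=0,i=10
  #.#.# -> .   bit 21 = 0  t=1,i=7
  #.#.. -> #   bit 20 = 1  t=0,i=19
  #..## -> .   bit 19 = 0  t=1,i=11
  #..#. -> #   bit 18 = 1  t=1,i=1
  #...# -> .   bit 17 = 0  t=2,i=19
  #.... -> #   bit 16 = 1  t=0,i=13
  .#### -> .   bit 15 = 0  t=0,i=1
  .###. -> .   bit 14 = 0  t=3,i=17
  .##.# -> .   bit 13 = 0  t=0,i=17
  .##.. -> .   bit 12 = 0  t=0,i=11
  .#.## -> .   bit 11 = 0  t=1,i=3
  .#.#. -> .   bit 10 = 0  t=1,i=8
  .#..# -> .   bit 9 = 0  t=1,i=0
  .#... -> #   bit 8 = 1  t=0,i=20
  ..### -> .   bit 7 = 0  t=0,i=0
  ..##. -> #   bit 6 = 1  t=0,i=16
  ..#.# -> .   bit 5 = 0  t=1,i=2
  ..#.. -> #   bit 4 = 1  t=2,i=9
  ...## -> #   bit 3 = 1  t=0,i=15
  ...#. -> .   bit 2 = 0  t=2,i=8
  ....# -> .   bit 1 = 0  t=0,i=14
  ..... -> #   bit 0 = 1  t=0,i=22
  bits 11001011100101010000000101011001 = 3415540057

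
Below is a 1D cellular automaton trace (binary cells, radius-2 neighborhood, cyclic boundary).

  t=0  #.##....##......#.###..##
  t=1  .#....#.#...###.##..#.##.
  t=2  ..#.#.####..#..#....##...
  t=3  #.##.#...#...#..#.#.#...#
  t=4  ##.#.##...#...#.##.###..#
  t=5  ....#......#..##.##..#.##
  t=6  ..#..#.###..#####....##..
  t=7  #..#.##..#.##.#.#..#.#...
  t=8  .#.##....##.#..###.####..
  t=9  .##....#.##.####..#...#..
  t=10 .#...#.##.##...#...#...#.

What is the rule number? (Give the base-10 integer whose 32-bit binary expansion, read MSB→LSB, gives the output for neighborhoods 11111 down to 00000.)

2551721955

  #####|#  b31=1 t=6,i=14
  ####.|.  b30=0 t=2,i=8
  ###.#|.  b29=0 t=0,i=0
  ###..|#  b28=1 t=0,i=20
  ##.##|#  b27=1 t=0,i=1
  ##.#.|.  b26=0 t=3,i=4
  ##..#|.  b25=0 t=0,i=21
  ##...|.  b24=0 t=0,i=4
  #.###|.  b23=0 t=0,i=18
  #.##.|.  b22=0 t=0,i=2
  #.#.#|.  b21=0 t=2,i=4
  #.#..|#  b20=1 t=1,i=8
  #..##|#  b19=1 t=0,i=22
  #..#.|.  b18=0 t=1,i=0
  #...#|.  b17=0 t=1,i=10
  #....|.  b16=0 t=0,i=5
  .####|.  b15=0 t=2,i=7
  .###.|.  b14=0 t=0,i=19
  .##.#|#  b13=1 t=3,i=0
  .##..|.  b12=0 t=0,i=3
  .#.##|#  b11=1 t=0,i=17
  .#.#.|#  b10=1 t=1,i=7
  .#..#|#  b9=1 t=2,i=13
  .#...|#  b8=1 t=1,i=2
  ..###|#  b7=1 t=0,i=23
  ..##.|#  b6=1 t=0,i=8
  ..#.#|#  b5=1 t=0,i=16
  ..#..|.  b4=0 t=1,i=1
  ...##|.  b3=0 t=0,i=7
  ...#.|.  b2=0 t=0,i=15
  ....#|#  b1=1 t=0,i=6
  .....|#  b0=1 t=0,i=12
  bits 10011000000110000010111111100011 = 2551721955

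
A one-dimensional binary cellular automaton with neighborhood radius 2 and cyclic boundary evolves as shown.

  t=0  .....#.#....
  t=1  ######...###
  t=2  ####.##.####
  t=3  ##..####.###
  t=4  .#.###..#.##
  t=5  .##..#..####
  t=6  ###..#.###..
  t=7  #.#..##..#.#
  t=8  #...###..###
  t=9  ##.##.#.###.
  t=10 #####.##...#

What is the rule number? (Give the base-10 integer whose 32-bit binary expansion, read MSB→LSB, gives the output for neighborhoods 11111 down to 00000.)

  ##### -> #   bit 31 = 1  t=1,i=0
  ####. -> .   bit 30 = 0  t=1,i=4
  ###.# -> .   bit 29 = 0  t=2,i=3
  ###.. -> #   bit 28 = 1  t=1,i=5
  ##.## -> #   bit 27 = 1  t=2,i=4
  ##.#. -> .   bit 26 = 0  t=4,i=0
  ##..# -> .   bit 25 = 0  t=3,i=2
  ##... -> #   bit 24 = 1  t=1,i=6
  #.### -> .   bit 23 = 0  t=2,i=8
  #.##. -> #   bit 22 = 1  t=2,i=5
  #.#.# -> #   bit 21 = 1  t=4,i=1
  #.#.. -> .   bit 20 = 0  t=0,i=7
  #..## -> #   bit 19 = 1  t=3,i=3
  #..#. -> .   bit 18 = 0  t=4,i=7
  #...# -> .   bit 17 = 0  t=1,i=7
  #.... -> #   bit 16 = 1  t=0,i=9
  .#### -> #   bit 15 = 1  t=1,i=10
  .###. -> .   bit 14 = 0  t=4,i=4
  .##.# -> #   bit 13 = 1  t=2,i=6
  .##.. -> #   bit 12 = 1  t=5,i=2
  .#.## -> #   bit 11 = 1  t=4,i=2
  .#.#. -> .   bit 10 = 0  t=0,i=6
  .#..# -> .   bit 9 = 0  t=5,i=6
  .#... -> .   bit 8 = 0  t=0,i=8
  ..### -> #   bit 7 = 1  t=1,i=9
  ..##. -> #   bit 6 = 1  t=7,i=5
  ..#.# -> #   bit 5 = 1  t=0,i=5
  ..#.. -> #   bit 4 = 1  t=5,i=5
  ...## -> #   bit 3 = 1  t=1,i=8
  ...#. -> #   bit 2 = 1  t=0,i=4
  ....# -> #   bit 1 = 1  t=0,i=3
  ..... -> #   bit 0 = 1  t=0,i=0
  bits 10011001011010011011100011111111 = 2573842687

2573842687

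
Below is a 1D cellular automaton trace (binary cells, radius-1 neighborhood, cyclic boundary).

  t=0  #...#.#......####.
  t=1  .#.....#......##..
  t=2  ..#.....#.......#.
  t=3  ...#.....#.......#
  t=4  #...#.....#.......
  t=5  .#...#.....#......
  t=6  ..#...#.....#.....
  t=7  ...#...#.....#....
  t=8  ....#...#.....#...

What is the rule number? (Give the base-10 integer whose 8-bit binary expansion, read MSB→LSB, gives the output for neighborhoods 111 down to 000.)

144

  ###|#  b7=1 t=0,i=14
  ##.|.  b6=0 t=0,i=16
  #.#|.  b5=0 t=0,i=5
  #..|#  b4=1 t=0,i=1
  .##|.  b3=0 t=0,i=13
  .#.|.  b2=0 t=0,i=0
  ..#|.  b1=0 t=0,i=3
  ...|.  b0=0 t=0,i=2
  bits 10010000 = 144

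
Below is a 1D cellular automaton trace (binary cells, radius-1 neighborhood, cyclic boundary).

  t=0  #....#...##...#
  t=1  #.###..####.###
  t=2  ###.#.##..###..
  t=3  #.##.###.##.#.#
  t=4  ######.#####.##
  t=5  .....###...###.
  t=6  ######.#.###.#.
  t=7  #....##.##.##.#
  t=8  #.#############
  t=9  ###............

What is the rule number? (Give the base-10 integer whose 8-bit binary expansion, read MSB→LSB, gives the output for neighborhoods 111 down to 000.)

107

  ### -> .   bit 7 = 0  t=1,i=3
  ##. -> #   bit 6 = 1  t=0,i=0
  #.# -> #   bit 5 = 1  t=1,i=1
  #.. -> .   bit 4 = 0  t=0,i=1
  .## -> #   bit 3 = 1  t=0,i=9
  .#. -> .   bit 2 = 0  t=0,i=5
  ..# -> #   bit 1 = 1  t=0,i=4
  ... -> #   bit 0 = 1  t=0,i=2
  bits 01101011 = 107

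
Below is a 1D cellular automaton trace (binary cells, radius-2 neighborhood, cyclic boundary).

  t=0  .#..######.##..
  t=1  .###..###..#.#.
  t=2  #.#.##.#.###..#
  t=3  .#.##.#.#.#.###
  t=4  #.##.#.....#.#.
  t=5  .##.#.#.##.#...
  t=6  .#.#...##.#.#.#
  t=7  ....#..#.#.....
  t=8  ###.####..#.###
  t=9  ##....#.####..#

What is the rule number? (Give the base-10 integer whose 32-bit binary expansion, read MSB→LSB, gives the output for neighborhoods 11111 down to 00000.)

  [31] ##### => #  t=0,i=6
  [30] ####. => #  t=0,i=8
  [29] ###.# => .  t=0,i=9
  [28] ###.. => .  t=1,i=3
  [27] ##.## => .  t=0,i=10
  [26] ##.#. => #  t=2,i=1
  [25] ##..# => #  t=1,i=4
  [24] ##... => #  t=0,i=13
  [23] #.### => .  t=2,i=9
  [22] #.##. => #  t=0,i=11
  [21] #.#.# => .  t=2,i=2
  [20] #.#.. => .  t=1,i=13
  [19] #..## => #  t=0,i=3
  [18] #..#. => #  t=1,i=10
  [17] #...# => .  t=0,i=14
  [16] #.... => .  t=4,i=7
  [15] .#### => .  t=0,i=5
  [14] .###. => #  t=1,i=2
  [13] .##.# => .  t=2,i=0
  [12] .##.. => .  t=0,i=12
  [11] .#.## => #  t=2,i=3
  [10] .#.#. => .  t=1,i=12
  [9] .#..# => #  t=0,i=2
  [8] .#... => #  t=4,i=6
  [7] ..### => .  t=0,i=4
  [6] ..##. => #  t=2,i=14
  [5] ..#.# => #  t=1,i=11
  [4] ..#.. => #  t=0,i=1
  [3] ...## => .  t=5,i=0
  [2] ...#. => .  t=0,i=0
  [1] ....# => #  t=4,i=9
  [0] ..... => #  t=4,i=8
  bits 11000111010011000100101101110011 = 3343666035

3343666035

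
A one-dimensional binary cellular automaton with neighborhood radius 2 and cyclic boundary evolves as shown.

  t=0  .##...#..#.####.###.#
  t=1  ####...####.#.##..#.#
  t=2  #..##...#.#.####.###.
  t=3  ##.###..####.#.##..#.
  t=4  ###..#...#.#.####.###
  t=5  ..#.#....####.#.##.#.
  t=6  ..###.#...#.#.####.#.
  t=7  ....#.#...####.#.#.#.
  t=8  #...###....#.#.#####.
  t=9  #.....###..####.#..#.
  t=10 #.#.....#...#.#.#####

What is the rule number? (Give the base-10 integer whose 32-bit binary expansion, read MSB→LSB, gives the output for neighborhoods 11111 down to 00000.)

964017760

  [31] ##### => .  t=1,i=1
  [30] ####. => .  t=0,i=13
  [29] ###.# => #  t=0,i=14
  [28] ###.. => #  t=1,i=3
  [27] ##.## => #  t=0,i=15
  [26] ##.#. => .  t=0,i=19
  [25] ##..# => .  t=1,i=16
  [24] ##... => #  t=0,i=3
  [23] #.### => .  t=0,i=11
  [22] #.##. => #  t=0,i=1
  [21] #.#.# => #  t=0,i=20
  [20] #.#.. => #  t=2,i=0
  [19] #..## => .  t=2,i=2
  [18] #..#. => #  t=0,i=8
  [17] #...# => .  t=0,i=4
  [16] #.... => #  t=5,i=6
  [15] .#### => #  t=0,i=12
  [14] .###. => .  t=0,i=17
  [13] .##.# => #  t=3,i=1
  [12] .##.. => #  t=0,i=2
  [11] .#.## => #  t=0,i=0
  [10] .#.#. => #  t=2,i=9
  [9] .#..# => #  t=0,i=7
  [8] .#... => .  t=4,i=6
  [7] ..### => .  t=1,i=7
  [6] ..##. => #  t=2,i=3
  [5] ..#.# => #  t=0,i=9
  [4] ..#.. => .  t=0,i=6
  [3] ...## => .  t=1,i=6
  [2] ...#. => .  t=0,i=5
  [1] ....# => .  t=5,i=7
  [0] ..... => .  t=7,i=1
  bits 00111001011101011011111001100000 = 964017760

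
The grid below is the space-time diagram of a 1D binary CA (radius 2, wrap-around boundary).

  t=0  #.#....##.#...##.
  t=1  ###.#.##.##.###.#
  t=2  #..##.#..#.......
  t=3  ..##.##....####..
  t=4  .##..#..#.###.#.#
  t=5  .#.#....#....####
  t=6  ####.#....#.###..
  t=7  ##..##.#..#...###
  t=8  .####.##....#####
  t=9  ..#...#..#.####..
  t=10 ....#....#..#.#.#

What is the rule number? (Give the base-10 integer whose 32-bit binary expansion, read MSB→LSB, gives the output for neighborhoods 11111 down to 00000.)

  ##### -> #   bit 31 = 1  t=7,i=16
  ####. -> .   bit 30 = 0  t=1,i=1
  ###.# -> .   bit 29 = 0  t=1,i=2
  ###.. -> #   bit 28 = 1  t=3,i=14
  ##.## -> .   bit 27 = 0  t=1,i=8
  ##.#. -> #   bit 26 = 1  t=0,i=9
  ##..# -> #   bit 25 = 1  t=4,i=3
  ##... -> .   bit 24 = 0  t=3,i=7
  #.### -> .   bit 23 = 0  t=1,i=12
  #.##. -> #   bit 22 = 1  t=1,i=6
  #.#.# -> #   bit 21 = 1  t=0,i=0
  #.#.. -> #   bit 20 = 1  t=0,i=2
  #..## -> #   bit 19 = 1  t=2,i=2
  #..#. -> .   bit 18 = 0  t=2,i=8
  #...# -> #   bit 17 = 1  t=0,i=12
  #.... -> #   bit 16 = 1  t=0,i=4
  .#### -> #   bit 15 = 1  t=1,i=0
  .###. -> .   bit 14 = 0  t=1,i=13
  .##.# -> .   bit 13 = 0  t=0,i=8
  .##.. -> .   bit 12 = 0  t=3,i=6
  .#.## -> .   bit 11 = 0  t=1,i=5
  .#.#. -> #   bit 10 = 1  t=0,i=1
  .#..# -> .   bit 9 = 0  t=2,i=1
  .#... -> .   bit 8 = 0  t=0,i=3
  ..### -> #   bit 7 = 1  t=3,i=11
  ..##. -> #   bit 6 = 1  t=0,i=7
  ..#.# -> #   bit 5 = 1  t=4,i=8
  ..#.. -> .   bit 4 = 0  t=2,i=0
  ...## -> #   bit 3 = 1  t=0,i=6
  ...#. -> .   bit 2 = 0  t=2,i=16
  ....# -> .   bit 1 = 0  t=0,i=5
  ..... -> #   bit 0 = 1  t=2,i=12
  bits 10010110011110111000010011101001 = 2524677353

2524677353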